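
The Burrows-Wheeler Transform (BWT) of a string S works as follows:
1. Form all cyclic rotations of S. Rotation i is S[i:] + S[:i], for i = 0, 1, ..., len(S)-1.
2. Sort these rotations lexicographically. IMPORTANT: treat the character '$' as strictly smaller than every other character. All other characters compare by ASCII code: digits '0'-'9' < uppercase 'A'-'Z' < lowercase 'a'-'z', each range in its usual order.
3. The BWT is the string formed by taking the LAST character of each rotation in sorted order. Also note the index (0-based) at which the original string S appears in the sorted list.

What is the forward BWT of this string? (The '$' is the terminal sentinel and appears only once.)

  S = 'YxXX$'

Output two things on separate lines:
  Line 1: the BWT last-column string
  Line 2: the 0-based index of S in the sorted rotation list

Answer: XXx$Y
3

Derivation:
All 5 rotations (rotation i = S[i:]+S[:i]):
  rot[0] = YxXX$
  rot[1] = xXX$Y
  rot[2] = XX$Yx
  rot[3] = X$YxX
  rot[4] = $YxXX
Sorted (with $ < everything):
  sorted[0] = $YxXX  (last char: 'X')
  sorted[1] = X$YxX  (last char: 'X')
  sorted[2] = XX$Yx  (last char: 'x')
  sorted[3] = YxXX$  (last char: '$')
  sorted[4] = xXX$Y  (last char: 'Y')
Last column: XXx$Y
Original string S is at sorted index 3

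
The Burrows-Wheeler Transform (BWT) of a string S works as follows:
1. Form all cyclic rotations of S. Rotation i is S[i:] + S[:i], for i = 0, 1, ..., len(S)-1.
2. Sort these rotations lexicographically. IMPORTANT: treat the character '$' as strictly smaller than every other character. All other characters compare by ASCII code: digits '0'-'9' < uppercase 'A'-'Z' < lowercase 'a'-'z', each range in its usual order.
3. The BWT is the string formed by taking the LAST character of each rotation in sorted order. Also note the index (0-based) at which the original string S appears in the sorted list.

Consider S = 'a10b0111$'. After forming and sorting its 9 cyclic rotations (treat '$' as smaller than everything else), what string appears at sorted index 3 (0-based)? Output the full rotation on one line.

All 9 rotations (rotation i = S[i:]+S[:i]):
  rot[0] = a10b0111$
  rot[1] = 10b0111$a
  rot[2] = 0b0111$a1
  rot[3] = b0111$a10
  rot[4] = 0111$a10b
  rot[5] = 111$a10b0
  rot[6] = 11$a10b01
  rot[7] = 1$a10b011
  rot[8] = $a10b0111
Sorted (with $ < everything):
  sorted[0] = $a10b0111
  sorted[1] = 0111$a10b
  sorted[2] = 0b0111$a1
  sorted[3] = 1$a10b011
  sorted[4] = 10b0111$a
  sorted[5] = 11$a10b01
  sorted[6] = 111$a10b0
  sorted[7] = a10b0111$
  sorted[8] = b0111$a10
sorted[3] = 1$a10b011

Answer: 1$a10b011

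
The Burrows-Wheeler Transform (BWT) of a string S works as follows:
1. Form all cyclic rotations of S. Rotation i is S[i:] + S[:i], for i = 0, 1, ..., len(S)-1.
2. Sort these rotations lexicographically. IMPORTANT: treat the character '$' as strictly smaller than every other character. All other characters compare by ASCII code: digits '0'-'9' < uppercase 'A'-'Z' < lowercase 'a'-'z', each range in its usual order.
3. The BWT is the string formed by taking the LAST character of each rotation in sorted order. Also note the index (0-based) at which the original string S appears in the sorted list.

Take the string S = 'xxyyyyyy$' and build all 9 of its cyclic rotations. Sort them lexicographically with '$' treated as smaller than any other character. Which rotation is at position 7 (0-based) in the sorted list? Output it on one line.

All 9 rotations (rotation i = S[i:]+S[:i]):
  rot[0] = xxyyyyyy$
  rot[1] = xyyyyyy$x
  rot[2] = yyyyyy$xx
  rot[3] = yyyyy$xxy
  rot[4] = yyyy$xxyy
  rot[5] = yyy$xxyyy
  rot[6] = yy$xxyyyy
  rot[7] = y$xxyyyyy
  rot[8] = $xxyyyyyy
Sorted (with $ < everything):
  sorted[0] = $xxyyyyyy
  sorted[1] = xxyyyyyy$
  sorted[2] = xyyyyyy$x
  sorted[3] = y$xxyyyyy
  sorted[4] = yy$xxyyyy
  sorted[5] = yyy$xxyyy
  sorted[6] = yyyy$xxyy
  sorted[7] = yyyyy$xxy
  sorted[8] = yyyyyy$xx
sorted[7] = yyyyy$xxy

Answer: yyyyy$xxy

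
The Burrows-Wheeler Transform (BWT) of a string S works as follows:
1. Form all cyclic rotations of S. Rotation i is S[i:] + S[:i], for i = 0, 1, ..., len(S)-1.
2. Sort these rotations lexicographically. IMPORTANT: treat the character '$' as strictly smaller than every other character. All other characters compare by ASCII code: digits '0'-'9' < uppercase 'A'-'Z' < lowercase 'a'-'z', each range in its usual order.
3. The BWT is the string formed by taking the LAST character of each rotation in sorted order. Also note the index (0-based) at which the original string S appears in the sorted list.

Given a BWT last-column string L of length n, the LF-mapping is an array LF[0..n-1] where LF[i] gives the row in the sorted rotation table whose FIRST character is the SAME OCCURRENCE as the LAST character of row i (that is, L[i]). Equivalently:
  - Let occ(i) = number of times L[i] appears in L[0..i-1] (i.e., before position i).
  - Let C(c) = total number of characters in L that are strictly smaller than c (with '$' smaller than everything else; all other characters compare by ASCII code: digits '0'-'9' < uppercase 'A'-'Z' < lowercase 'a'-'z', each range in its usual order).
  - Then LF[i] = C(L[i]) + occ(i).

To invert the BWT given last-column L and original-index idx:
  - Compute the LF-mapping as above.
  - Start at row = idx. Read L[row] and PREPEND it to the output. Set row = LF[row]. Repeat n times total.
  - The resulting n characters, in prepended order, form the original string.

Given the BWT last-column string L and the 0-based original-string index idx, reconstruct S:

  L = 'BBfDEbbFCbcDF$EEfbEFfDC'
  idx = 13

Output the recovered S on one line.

LF mapping: 1 2 20 5 8 15 16 12 3 17 19 6 13 0 9 10 21 18 11 14 22 7 4
Walk LF starting at row 13, prepending L[row]:
  step 1: row=13, L[13]='$', prepend. Next row=LF[13]=0
  step 2: row=0, L[0]='B', prepend. Next row=LF[0]=1
  step 3: row=1, L[1]='B', prepend. Next row=LF[1]=2
  step 4: row=2, L[2]='f', prepend. Next row=LF[2]=20
  step 5: row=20, L[20]='f', prepend. Next row=LF[20]=22
  step 6: row=22, L[22]='C', prepend. Next row=LF[22]=4
  step 7: row=4, L[4]='E', prepend. Next row=LF[4]=8
  step 8: row=8, L[8]='C', prepend. Next row=LF[8]=3
  step 9: row=3, L[3]='D', prepend. Next row=LF[3]=5
  step 10: row=5, L[5]='b', prepend. Next row=LF[5]=15
  step 11: row=15, L[15]='E', prepend. Next row=LF[15]=10
  step 12: row=10, L[10]='c', prepend. Next row=LF[10]=19
  step 13: row=19, L[19]='F', prepend. Next row=LF[19]=14
  step 14: row=14, L[14]='E', prepend. Next row=LF[14]=9
  step 15: row=9, L[9]='b', prepend. Next row=LF[9]=17
  step 16: row=17, L[17]='b', prepend. Next row=LF[17]=18
  step 17: row=18, L[18]='E', prepend. Next row=LF[18]=11
  step 18: row=11, L[11]='D', prepend. Next row=LF[11]=6
  step 19: row=6, L[6]='b', prepend. Next row=LF[6]=16
  step 20: row=16, L[16]='f', prepend. Next row=LF[16]=21
  step 21: row=21, L[21]='D', prepend. Next row=LF[21]=7
  step 22: row=7, L[7]='F', prepend. Next row=LF[7]=12
  step 23: row=12, L[12]='F', prepend. Next row=LF[12]=13
Reversed output: FFDfbDEbbEFcEbDCECffBB$

Answer: FFDfbDEbbEFcEbDCECffBB$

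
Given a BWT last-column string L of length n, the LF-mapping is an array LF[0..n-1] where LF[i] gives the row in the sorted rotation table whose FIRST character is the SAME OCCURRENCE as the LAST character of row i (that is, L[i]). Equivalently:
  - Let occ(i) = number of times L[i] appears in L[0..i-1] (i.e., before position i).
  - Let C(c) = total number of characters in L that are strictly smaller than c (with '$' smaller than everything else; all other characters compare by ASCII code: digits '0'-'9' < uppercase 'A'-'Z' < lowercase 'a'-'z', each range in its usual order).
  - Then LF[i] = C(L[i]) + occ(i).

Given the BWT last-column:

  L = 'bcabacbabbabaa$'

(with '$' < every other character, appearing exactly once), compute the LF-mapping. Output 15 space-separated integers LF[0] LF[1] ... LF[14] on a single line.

Char counts: '$':1, 'a':6, 'b':6, 'c':2
C (first-col start): C('$')=0, C('a')=1, C('b')=7, C('c')=13
L[0]='b': occ=0, LF[0]=C('b')+0=7+0=7
L[1]='c': occ=0, LF[1]=C('c')+0=13+0=13
L[2]='a': occ=0, LF[2]=C('a')+0=1+0=1
L[3]='b': occ=1, LF[3]=C('b')+1=7+1=8
L[4]='a': occ=1, LF[4]=C('a')+1=1+1=2
L[5]='c': occ=1, LF[5]=C('c')+1=13+1=14
L[6]='b': occ=2, LF[6]=C('b')+2=7+2=9
L[7]='a': occ=2, LF[7]=C('a')+2=1+2=3
L[8]='b': occ=3, LF[8]=C('b')+3=7+3=10
L[9]='b': occ=4, LF[9]=C('b')+4=7+4=11
L[10]='a': occ=3, LF[10]=C('a')+3=1+3=4
L[11]='b': occ=5, LF[11]=C('b')+5=7+5=12
L[12]='a': occ=4, LF[12]=C('a')+4=1+4=5
L[13]='a': occ=5, LF[13]=C('a')+5=1+5=6
L[14]='$': occ=0, LF[14]=C('$')+0=0+0=0

Answer: 7 13 1 8 2 14 9 3 10 11 4 12 5 6 0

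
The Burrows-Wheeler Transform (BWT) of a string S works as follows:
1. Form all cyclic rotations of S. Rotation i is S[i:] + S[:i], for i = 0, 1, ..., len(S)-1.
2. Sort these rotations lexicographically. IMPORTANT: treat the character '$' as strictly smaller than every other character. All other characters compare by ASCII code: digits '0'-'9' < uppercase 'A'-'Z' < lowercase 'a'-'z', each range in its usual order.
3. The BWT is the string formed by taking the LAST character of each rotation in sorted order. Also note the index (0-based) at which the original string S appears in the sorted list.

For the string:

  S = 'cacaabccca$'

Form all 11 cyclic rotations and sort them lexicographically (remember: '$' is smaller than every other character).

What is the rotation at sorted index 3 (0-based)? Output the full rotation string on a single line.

Answer: abccca$caca

Derivation:
All 11 rotations (rotation i = S[i:]+S[:i]):
  rot[0] = cacaabccca$
  rot[1] = acaabccca$c
  rot[2] = caabccca$ca
  rot[3] = aabccca$cac
  rot[4] = abccca$caca
  rot[5] = bccca$cacaa
  rot[6] = ccca$cacaab
  rot[7] = cca$cacaabc
  rot[8] = ca$cacaabcc
  rot[9] = a$cacaabccc
  rot[10] = $cacaabccca
Sorted (with $ < everything):
  sorted[0] = $cacaabccca
  sorted[1] = a$cacaabccc
  sorted[2] = aabccca$cac
  sorted[3] = abccca$caca
  sorted[4] = acaabccca$c
  sorted[5] = bccca$cacaa
  sorted[6] = ca$cacaabcc
  sorted[7] = caabccca$ca
  sorted[8] = cacaabccca$
  sorted[9] = cca$cacaabc
  sorted[10] = ccca$cacaab
sorted[3] = abccca$caca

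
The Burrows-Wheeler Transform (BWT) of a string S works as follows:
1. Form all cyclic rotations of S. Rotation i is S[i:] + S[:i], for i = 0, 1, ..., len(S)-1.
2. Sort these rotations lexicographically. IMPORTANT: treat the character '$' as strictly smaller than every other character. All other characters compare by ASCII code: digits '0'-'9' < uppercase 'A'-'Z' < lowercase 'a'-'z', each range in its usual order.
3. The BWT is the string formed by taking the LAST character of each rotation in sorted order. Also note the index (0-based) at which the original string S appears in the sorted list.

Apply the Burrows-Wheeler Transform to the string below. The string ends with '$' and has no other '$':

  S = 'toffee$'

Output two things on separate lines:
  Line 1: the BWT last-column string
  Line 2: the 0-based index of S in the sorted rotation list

Answer: eeffot$
6

Derivation:
All 7 rotations (rotation i = S[i:]+S[:i]):
  rot[0] = toffee$
  rot[1] = offee$t
  rot[2] = ffee$to
  rot[3] = fee$tof
  rot[4] = ee$toff
  rot[5] = e$toffe
  rot[6] = $toffee
Sorted (with $ < everything):
  sorted[0] = $toffee  (last char: 'e')
  sorted[1] = e$toffe  (last char: 'e')
  sorted[2] = ee$toff  (last char: 'f')
  sorted[3] = fee$tof  (last char: 'f')
  sorted[4] = ffee$to  (last char: 'o')
  sorted[5] = offee$t  (last char: 't')
  sorted[6] = toffee$  (last char: '$')
Last column: eeffot$
Original string S is at sorted index 6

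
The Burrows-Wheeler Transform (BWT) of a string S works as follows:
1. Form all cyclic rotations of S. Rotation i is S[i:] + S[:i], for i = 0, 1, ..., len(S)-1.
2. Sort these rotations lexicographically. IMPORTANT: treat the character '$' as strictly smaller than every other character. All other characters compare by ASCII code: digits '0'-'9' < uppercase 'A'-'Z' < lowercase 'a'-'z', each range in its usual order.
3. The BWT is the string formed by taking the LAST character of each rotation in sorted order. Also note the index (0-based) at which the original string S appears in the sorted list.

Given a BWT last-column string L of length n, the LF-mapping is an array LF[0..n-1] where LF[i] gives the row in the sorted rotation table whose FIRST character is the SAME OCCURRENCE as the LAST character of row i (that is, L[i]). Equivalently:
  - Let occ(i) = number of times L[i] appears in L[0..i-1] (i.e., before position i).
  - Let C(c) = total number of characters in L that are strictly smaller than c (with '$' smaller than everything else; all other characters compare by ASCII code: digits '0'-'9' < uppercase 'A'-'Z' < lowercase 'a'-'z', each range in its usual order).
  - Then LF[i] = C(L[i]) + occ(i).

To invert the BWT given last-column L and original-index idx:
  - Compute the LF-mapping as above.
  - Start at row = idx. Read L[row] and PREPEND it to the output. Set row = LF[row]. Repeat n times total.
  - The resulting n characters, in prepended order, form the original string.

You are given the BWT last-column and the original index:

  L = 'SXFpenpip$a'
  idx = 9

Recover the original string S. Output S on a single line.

Answer: pineappXFS$

Derivation:
LF mapping: 2 3 1 8 5 7 9 6 10 0 4
Walk LF starting at row 9, prepending L[row]:
  step 1: row=9, L[9]='$', prepend. Next row=LF[9]=0
  step 2: row=0, L[0]='S', prepend. Next row=LF[0]=2
  step 3: row=2, L[2]='F', prepend. Next row=LF[2]=1
  step 4: row=1, L[1]='X', prepend. Next row=LF[1]=3
  step 5: row=3, L[3]='p', prepend. Next row=LF[3]=8
  step 6: row=8, L[8]='p', prepend. Next row=LF[8]=10
  step 7: row=10, L[10]='a', prepend. Next row=LF[10]=4
  step 8: row=4, L[4]='e', prepend. Next row=LF[4]=5
  step 9: row=5, L[5]='n', prepend. Next row=LF[5]=7
  step 10: row=7, L[7]='i', prepend. Next row=LF[7]=6
  step 11: row=6, L[6]='p', prepend. Next row=LF[6]=9
Reversed output: pineappXFS$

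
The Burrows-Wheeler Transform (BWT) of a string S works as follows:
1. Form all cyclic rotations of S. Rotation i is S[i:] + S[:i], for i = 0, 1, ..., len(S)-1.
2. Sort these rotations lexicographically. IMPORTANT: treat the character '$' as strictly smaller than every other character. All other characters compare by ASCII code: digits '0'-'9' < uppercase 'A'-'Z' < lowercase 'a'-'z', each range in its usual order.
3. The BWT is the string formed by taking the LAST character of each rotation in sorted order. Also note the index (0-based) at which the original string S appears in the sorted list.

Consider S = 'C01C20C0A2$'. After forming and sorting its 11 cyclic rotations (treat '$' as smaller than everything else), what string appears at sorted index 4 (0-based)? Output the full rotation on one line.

Answer: 1C20C0A2$C0

Derivation:
All 11 rotations (rotation i = S[i:]+S[:i]):
  rot[0] = C01C20C0A2$
  rot[1] = 01C20C0A2$C
  rot[2] = 1C20C0A2$C0
  rot[3] = C20C0A2$C01
  rot[4] = 20C0A2$C01C
  rot[5] = 0C0A2$C01C2
  rot[6] = C0A2$C01C20
  rot[7] = 0A2$C01C20C
  rot[8] = A2$C01C20C0
  rot[9] = 2$C01C20C0A
  rot[10] = $C01C20C0A2
Sorted (with $ < everything):
  sorted[0] = $C01C20C0A2
  sorted[1] = 01C20C0A2$C
  sorted[2] = 0A2$C01C20C
  sorted[3] = 0C0A2$C01C2
  sorted[4] = 1C20C0A2$C0
  sorted[5] = 2$C01C20C0A
  sorted[6] = 20C0A2$C01C
  sorted[7] = A2$C01C20C0
  sorted[8] = C01C20C0A2$
  sorted[9] = C0A2$C01C20
  sorted[10] = C20C0A2$C01
sorted[4] = 1C20C0A2$C0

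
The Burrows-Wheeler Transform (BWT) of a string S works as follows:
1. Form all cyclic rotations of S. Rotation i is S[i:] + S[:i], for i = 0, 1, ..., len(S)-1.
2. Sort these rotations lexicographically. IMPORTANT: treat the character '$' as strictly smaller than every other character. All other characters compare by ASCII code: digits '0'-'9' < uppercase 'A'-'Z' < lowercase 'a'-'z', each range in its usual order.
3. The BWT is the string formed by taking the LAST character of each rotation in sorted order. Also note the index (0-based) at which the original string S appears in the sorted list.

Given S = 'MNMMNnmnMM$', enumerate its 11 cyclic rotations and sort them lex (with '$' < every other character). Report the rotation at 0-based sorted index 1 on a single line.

All 11 rotations (rotation i = S[i:]+S[:i]):
  rot[0] = MNMMNnmnMM$
  rot[1] = NMMNnmnMM$M
  rot[2] = MMNnmnMM$MN
  rot[3] = MNnmnMM$MNM
  rot[4] = NnmnMM$MNMM
  rot[5] = nmnMM$MNMMN
  rot[6] = mnMM$MNMMNn
  rot[7] = nMM$MNMMNnm
  rot[8] = MM$MNMMNnmn
  rot[9] = M$MNMMNnmnM
  rot[10] = $MNMMNnmnMM
Sorted (with $ < everything):
  sorted[0] = $MNMMNnmnMM
  sorted[1] = M$MNMMNnmnM
  sorted[2] = MM$MNMMNnmn
  sorted[3] = MMNnmnMM$MN
  sorted[4] = MNMMNnmnMM$
  sorted[5] = MNnmnMM$MNM
  sorted[6] = NMMNnmnMM$M
  sorted[7] = NnmnMM$MNMM
  sorted[8] = mnMM$MNMMNn
  sorted[9] = nMM$MNMMNnm
  sorted[10] = nmnMM$MNMMN
sorted[1] = M$MNMMNnmnM

Answer: M$MNMMNnmnM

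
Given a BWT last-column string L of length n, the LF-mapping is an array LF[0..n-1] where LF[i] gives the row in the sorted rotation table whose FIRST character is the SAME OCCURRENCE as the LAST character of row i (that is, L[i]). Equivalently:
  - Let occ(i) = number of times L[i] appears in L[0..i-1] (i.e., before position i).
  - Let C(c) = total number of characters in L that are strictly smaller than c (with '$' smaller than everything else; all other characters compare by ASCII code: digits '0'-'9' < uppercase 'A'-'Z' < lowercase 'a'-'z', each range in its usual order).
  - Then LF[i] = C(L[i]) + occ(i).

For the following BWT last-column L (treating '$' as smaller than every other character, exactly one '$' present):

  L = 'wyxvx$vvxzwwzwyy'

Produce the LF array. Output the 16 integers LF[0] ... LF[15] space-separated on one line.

Answer: 4 11 8 1 9 0 2 3 10 14 5 6 15 7 12 13

Derivation:
Char counts: '$':1, 'v':3, 'w':4, 'x':3, 'y':3, 'z':2
C (first-col start): C('$')=0, C('v')=1, C('w')=4, C('x')=8, C('y')=11, C('z')=14
L[0]='w': occ=0, LF[0]=C('w')+0=4+0=4
L[1]='y': occ=0, LF[1]=C('y')+0=11+0=11
L[2]='x': occ=0, LF[2]=C('x')+0=8+0=8
L[3]='v': occ=0, LF[3]=C('v')+0=1+0=1
L[4]='x': occ=1, LF[4]=C('x')+1=8+1=9
L[5]='$': occ=0, LF[5]=C('$')+0=0+0=0
L[6]='v': occ=1, LF[6]=C('v')+1=1+1=2
L[7]='v': occ=2, LF[7]=C('v')+2=1+2=3
L[8]='x': occ=2, LF[8]=C('x')+2=8+2=10
L[9]='z': occ=0, LF[9]=C('z')+0=14+0=14
L[10]='w': occ=1, LF[10]=C('w')+1=4+1=5
L[11]='w': occ=2, LF[11]=C('w')+2=4+2=6
L[12]='z': occ=1, LF[12]=C('z')+1=14+1=15
L[13]='w': occ=3, LF[13]=C('w')+3=4+3=7
L[14]='y': occ=1, LF[14]=C('y')+1=11+1=12
L[15]='y': occ=2, LF[15]=C('y')+2=11+2=13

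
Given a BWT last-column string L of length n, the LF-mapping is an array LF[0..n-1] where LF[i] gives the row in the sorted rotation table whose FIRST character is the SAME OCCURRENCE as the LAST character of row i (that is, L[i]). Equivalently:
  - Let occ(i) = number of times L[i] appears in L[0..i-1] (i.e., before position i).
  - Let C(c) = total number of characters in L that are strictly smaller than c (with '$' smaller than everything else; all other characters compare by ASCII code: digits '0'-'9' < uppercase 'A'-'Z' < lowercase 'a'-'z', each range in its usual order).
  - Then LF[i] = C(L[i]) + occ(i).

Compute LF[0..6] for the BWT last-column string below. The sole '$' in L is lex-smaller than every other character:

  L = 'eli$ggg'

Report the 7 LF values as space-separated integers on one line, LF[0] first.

Answer: 1 6 5 0 2 3 4

Derivation:
Char counts: '$':1, 'e':1, 'g':3, 'i':1, 'l':1
C (first-col start): C('$')=0, C('e')=1, C('g')=2, C('i')=5, C('l')=6
L[0]='e': occ=0, LF[0]=C('e')+0=1+0=1
L[1]='l': occ=0, LF[1]=C('l')+0=6+0=6
L[2]='i': occ=0, LF[2]=C('i')+0=5+0=5
L[3]='$': occ=0, LF[3]=C('$')+0=0+0=0
L[4]='g': occ=0, LF[4]=C('g')+0=2+0=2
L[5]='g': occ=1, LF[5]=C('g')+1=2+1=3
L[6]='g': occ=2, LF[6]=C('g')+2=2+2=4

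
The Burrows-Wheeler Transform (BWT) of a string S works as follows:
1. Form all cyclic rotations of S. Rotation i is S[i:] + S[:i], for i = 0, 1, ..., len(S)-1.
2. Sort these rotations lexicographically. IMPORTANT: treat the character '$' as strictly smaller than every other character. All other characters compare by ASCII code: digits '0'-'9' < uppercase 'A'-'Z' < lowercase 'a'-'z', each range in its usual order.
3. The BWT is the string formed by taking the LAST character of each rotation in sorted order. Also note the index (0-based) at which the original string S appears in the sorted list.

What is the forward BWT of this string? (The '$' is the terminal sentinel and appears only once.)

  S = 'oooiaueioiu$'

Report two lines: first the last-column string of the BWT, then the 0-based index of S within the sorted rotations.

All 12 rotations (rotation i = S[i:]+S[:i]):
  rot[0] = oooiaueioiu$
  rot[1] = ooiaueioiu$o
  rot[2] = oiaueioiu$oo
  rot[3] = iaueioiu$ooo
  rot[4] = aueioiu$oooi
  rot[5] = ueioiu$oooia
  rot[6] = eioiu$oooiau
  rot[7] = ioiu$oooiaue
  rot[8] = oiu$oooiauei
  rot[9] = iu$oooiaueio
  rot[10] = u$oooiaueioi
  rot[11] = $oooiaueioiu
Sorted (with $ < everything):
  sorted[0] = $oooiaueioiu  (last char: 'u')
  sorted[1] = aueioiu$oooi  (last char: 'i')
  sorted[2] = eioiu$oooiau  (last char: 'u')
  sorted[3] = iaueioiu$ooo  (last char: 'o')
  sorted[4] = ioiu$oooiaue  (last char: 'e')
  sorted[5] = iu$oooiaueio  (last char: 'o')
  sorted[6] = oiaueioiu$oo  (last char: 'o')
  sorted[7] = oiu$oooiauei  (last char: 'i')
  sorted[8] = ooiaueioiu$o  (last char: 'o')
  sorted[9] = oooiaueioiu$  (last char: '$')
  sorted[10] = u$oooiaueioi  (last char: 'i')
  sorted[11] = ueioiu$oooia  (last char: 'a')
Last column: uiuoeooio$ia
Original string S is at sorted index 9

Answer: uiuoeooio$ia
9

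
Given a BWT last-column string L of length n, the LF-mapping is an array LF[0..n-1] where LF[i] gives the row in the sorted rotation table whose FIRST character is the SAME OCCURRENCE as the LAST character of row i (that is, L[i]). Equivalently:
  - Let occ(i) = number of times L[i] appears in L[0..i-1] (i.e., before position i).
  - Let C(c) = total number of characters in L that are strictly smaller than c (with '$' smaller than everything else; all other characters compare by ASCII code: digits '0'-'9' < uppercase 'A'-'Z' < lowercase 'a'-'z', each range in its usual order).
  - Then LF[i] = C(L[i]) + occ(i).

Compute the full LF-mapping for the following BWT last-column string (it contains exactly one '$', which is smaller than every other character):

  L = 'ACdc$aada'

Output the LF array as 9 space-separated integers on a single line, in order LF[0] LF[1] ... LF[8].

Answer: 1 2 7 6 0 3 4 8 5

Derivation:
Char counts: '$':1, 'A':1, 'C':1, 'a':3, 'c':1, 'd':2
C (first-col start): C('$')=0, C('A')=1, C('C')=2, C('a')=3, C('c')=6, C('d')=7
L[0]='A': occ=0, LF[0]=C('A')+0=1+0=1
L[1]='C': occ=0, LF[1]=C('C')+0=2+0=2
L[2]='d': occ=0, LF[2]=C('d')+0=7+0=7
L[3]='c': occ=0, LF[3]=C('c')+0=6+0=6
L[4]='$': occ=0, LF[4]=C('$')+0=0+0=0
L[5]='a': occ=0, LF[5]=C('a')+0=3+0=3
L[6]='a': occ=1, LF[6]=C('a')+1=3+1=4
L[7]='d': occ=1, LF[7]=C('d')+1=7+1=8
L[8]='a': occ=2, LF[8]=C('a')+2=3+2=5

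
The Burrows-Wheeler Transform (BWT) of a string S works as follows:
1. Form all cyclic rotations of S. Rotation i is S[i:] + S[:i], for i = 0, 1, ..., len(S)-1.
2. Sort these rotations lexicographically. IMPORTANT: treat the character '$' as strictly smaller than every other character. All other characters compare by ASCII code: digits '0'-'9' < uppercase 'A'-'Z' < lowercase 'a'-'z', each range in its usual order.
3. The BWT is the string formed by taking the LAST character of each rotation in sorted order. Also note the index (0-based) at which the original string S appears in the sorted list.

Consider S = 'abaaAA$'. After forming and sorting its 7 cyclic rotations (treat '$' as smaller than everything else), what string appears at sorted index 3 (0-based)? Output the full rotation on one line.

Answer: aAA$aba

Derivation:
All 7 rotations (rotation i = S[i:]+S[:i]):
  rot[0] = abaaAA$
  rot[1] = baaAA$a
  rot[2] = aaAA$ab
  rot[3] = aAA$aba
  rot[4] = AA$abaa
  rot[5] = A$abaaA
  rot[6] = $abaaAA
Sorted (with $ < everything):
  sorted[0] = $abaaAA
  sorted[1] = A$abaaA
  sorted[2] = AA$abaa
  sorted[3] = aAA$aba
  sorted[4] = aaAA$ab
  sorted[5] = abaaAA$
  sorted[6] = baaAA$a
sorted[3] = aAA$aba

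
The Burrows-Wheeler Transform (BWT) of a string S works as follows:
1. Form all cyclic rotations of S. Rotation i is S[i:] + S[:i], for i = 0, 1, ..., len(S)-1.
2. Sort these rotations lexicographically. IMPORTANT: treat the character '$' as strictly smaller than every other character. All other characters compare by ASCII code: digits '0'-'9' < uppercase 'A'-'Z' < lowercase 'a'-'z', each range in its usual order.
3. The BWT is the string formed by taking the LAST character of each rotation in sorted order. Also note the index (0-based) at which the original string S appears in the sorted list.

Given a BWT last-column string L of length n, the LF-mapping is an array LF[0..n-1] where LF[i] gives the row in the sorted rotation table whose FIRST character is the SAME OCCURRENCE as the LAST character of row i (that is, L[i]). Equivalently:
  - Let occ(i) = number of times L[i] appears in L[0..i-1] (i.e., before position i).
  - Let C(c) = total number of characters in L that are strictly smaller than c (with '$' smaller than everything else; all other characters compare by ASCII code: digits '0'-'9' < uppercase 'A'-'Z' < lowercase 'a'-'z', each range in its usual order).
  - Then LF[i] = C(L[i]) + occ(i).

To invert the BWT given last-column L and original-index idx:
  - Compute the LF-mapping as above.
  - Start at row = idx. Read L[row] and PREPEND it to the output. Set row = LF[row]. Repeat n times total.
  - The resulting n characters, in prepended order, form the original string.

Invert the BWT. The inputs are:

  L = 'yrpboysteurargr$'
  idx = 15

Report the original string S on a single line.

Answer: yogurtraspberry$

Derivation:
LF mapping: 14 7 6 2 5 15 11 12 3 13 8 1 9 4 10 0
Walk LF starting at row 15, prepending L[row]:
  step 1: row=15, L[15]='$', prepend. Next row=LF[15]=0
  step 2: row=0, L[0]='y', prepend. Next row=LF[0]=14
  step 3: row=14, L[14]='r', prepend. Next row=LF[14]=10
  step 4: row=10, L[10]='r', prepend. Next row=LF[10]=8
  step 5: row=8, L[8]='e', prepend. Next row=LF[8]=3
  step 6: row=3, L[3]='b', prepend. Next row=LF[3]=2
  step 7: row=2, L[2]='p', prepend. Next row=LF[2]=6
  step 8: row=6, L[6]='s', prepend. Next row=LF[6]=11
  step 9: row=11, L[11]='a', prepend. Next row=LF[11]=1
  step 10: row=1, L[1]='r', prepend. Next row=LF[1]=7
  step 11: row=7, L[7]='t', prepend. Next row=LF[7]=12
  step 12: row=12, L[12]='r', prepend. Next row=LF[12]=9
  step 13: row=9, L[9]='u', prepend. Next row=LF[9]=13
  step 14: row=13, L[13]='g', prepend. Next row=LF[13]=4
  step 15: row=4, L[4]='o', prepend. Next row=LF[4]=5
  step 16: row=5, L[5]='y', prepend. Next row=LF[5]=15
Reversed output: yogurtraspberry$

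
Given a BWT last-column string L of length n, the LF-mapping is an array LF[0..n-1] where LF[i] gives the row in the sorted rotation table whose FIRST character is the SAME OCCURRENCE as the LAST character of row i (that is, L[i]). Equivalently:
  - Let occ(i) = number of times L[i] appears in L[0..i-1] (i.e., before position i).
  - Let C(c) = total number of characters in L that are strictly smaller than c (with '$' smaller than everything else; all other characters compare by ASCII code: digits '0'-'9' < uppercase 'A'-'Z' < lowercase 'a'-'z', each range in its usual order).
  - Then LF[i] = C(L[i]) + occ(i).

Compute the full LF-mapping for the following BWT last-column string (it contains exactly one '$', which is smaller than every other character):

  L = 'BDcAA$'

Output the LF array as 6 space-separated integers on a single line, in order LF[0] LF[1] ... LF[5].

Answer: 3 4 5 1 2 0

Derivation:
Char counts: '$':1, 'A':2, 'B':1, 'D':1, 'c':1
C (first-col start): C('$')=0, C('A')=1, C('B')=3, C('D')=4, C('c')=5
L[0]='B': occ=0, LF[0]=C('B')+0=3+0=3
L[1]='D': occ=0, LF[1]=C('D')+0=4+0=4
L[2]='c': occ=0, LF[2]=C('c')+0=5+0=5
L[3]='A': occ=0, LF[3]=C('A')+0=1+0=1
L[4]='A': occ=1, LF[4]=C('A')+1=1+1=2
L[5]='$': occ=0, LF[5]=C('$')+0=0+0=0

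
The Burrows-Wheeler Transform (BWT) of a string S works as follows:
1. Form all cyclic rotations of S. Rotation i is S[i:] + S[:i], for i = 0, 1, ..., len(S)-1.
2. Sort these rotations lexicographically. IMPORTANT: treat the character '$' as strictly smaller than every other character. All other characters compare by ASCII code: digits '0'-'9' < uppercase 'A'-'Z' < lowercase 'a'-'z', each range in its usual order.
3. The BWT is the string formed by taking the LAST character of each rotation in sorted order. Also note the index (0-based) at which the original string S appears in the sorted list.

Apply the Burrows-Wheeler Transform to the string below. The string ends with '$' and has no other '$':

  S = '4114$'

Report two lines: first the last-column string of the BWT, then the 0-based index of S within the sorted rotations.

Answer: 4411$
4

Derivation:
All 5 rotations (rotation i = S[i:]+S[:i]):
  rot[0] = 4114$
  rot[1] = 114$4
  rot[2] = 14$41
  rot[3] = 4$411
  rot[4] = $4114
Sorted (with $ < everything):
  sorted[0] = $4114  (last char: '4')
  sorted[1] = 114$4  (last char: '4')
  sorted[2] = 14$41  (last char: '1')
  sorted[3] = 4$411  (last char: '1')
  sorted[4] = 4114$  (last char: '$')
Last column: 4411$
Original string S is at sorted index 4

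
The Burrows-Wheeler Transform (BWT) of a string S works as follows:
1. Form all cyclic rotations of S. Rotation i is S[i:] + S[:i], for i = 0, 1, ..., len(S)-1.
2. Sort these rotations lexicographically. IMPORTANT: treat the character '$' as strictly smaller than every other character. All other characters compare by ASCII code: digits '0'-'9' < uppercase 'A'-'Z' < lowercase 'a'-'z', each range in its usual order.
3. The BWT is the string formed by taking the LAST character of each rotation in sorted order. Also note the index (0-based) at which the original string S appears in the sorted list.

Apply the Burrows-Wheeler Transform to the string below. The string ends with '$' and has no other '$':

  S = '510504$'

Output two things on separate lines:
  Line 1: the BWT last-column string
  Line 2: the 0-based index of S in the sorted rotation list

All 7 rotations (rotation i = S[i:]+S[:i]):
  rot[0] = 510504$
  rot[1] = 10504$5
  rot[2] = 0504$51
  rot[3] = 504$510
  rot[4] = 04$5105
  rot[5] = 4$51050
  rot[6] = $510504
Sorted (with $ < everything):
  sorted[0] = $510504  (last char: '4')
  sorted[1] = 04$5105  (last char: '5')
  sorted[2] = 0504$51  (last char: '1')
  sorted[3] = 10504$5  (last char: '5')
  sorted[4] = 4$51050  (last char: '0')
  sorted[5] = 504$510  (last char: '0')
  sorted[6] = 510504$  (last char: '$')
Last column: 451500$
Original string S is at sorted index 6

Answer: 451500$
6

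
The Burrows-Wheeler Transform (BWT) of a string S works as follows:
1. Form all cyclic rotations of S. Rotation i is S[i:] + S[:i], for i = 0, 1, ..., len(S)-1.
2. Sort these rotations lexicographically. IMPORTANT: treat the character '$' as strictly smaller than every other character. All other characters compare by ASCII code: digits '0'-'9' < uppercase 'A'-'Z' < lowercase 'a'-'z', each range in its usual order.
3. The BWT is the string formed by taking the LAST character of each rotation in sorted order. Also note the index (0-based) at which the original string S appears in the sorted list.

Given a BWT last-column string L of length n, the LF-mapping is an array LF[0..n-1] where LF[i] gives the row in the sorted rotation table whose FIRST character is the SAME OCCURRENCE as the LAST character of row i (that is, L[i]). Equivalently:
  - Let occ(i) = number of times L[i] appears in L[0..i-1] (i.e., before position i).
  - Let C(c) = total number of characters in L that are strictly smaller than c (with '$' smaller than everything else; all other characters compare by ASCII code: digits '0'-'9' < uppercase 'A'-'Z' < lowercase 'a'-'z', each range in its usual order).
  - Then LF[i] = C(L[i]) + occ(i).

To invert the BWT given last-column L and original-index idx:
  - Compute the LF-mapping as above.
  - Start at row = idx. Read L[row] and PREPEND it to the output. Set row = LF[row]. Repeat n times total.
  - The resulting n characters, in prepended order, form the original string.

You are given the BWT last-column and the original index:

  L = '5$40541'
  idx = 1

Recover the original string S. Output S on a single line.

Answer: 041545$

Derivation:
LF mapping: 5 0 3 1 6 4 2
Walk LF starting at row 1, prepending L[row]:
  step 1: row=1, L[1]='$', prepend. Next row=LF[1]=0
  step 2: row=0, L[0]='5', prepend. Next row=LF[0]=5
  step 3: row=5, L[5]='4', prepend. Next row=LF[5]=4
  step 4: row=4, L[4]='5', prepend. Next row=LF[4]=6
  step 5: row=6, L[6]='1', prepend. Next row=LF[6]=2
  step 6: row=2, L[2]='4', prepend. Next row=LF[2]=3
  step 7: row=3, L[3]='0', prepend. Next row=LF[3]=1
Reversed output: 041545$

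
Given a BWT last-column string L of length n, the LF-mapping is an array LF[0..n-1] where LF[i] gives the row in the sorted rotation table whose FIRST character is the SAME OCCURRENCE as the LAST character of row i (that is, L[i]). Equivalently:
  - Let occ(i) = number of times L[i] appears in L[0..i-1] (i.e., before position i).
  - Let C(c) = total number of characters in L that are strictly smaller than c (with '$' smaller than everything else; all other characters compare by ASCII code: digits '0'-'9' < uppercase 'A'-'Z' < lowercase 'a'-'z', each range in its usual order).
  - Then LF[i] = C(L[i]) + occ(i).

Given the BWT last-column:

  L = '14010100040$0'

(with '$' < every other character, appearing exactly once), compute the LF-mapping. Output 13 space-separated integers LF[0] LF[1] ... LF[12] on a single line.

Char counts: '$':1, '0':7, '1':3, '4':2
C (first-col start): C('$')=0, C('0')=1, C('1')=8, C('4')=11
L[0]='1': occ=0, LF[0]=C('1')+0=8+0=8
L[1]='4': occ=0, LF[1]=C('4')+0=11+0=11
L[2]='0': occ=0, LF[2]=C('0')+0=1+0=1
L[3]='1': occ=1, LF[3]=C('1')+1=8+1=9
L[4]='0': occ=1, LF[4]=C('0')+1=1+1=2
L[5]='1': occ=2, LF[5]=C('1')+2=8+2=10
L[6]='0': occ=2, LF[6]=C('0')+2=1+2=3
L[7]='0': occ=3, LF[7]=C('0')+3=1+3=4
L[8]='0': occ=4, LF[8]=C('0')+4=1+4=5
L[9]='4': occ=1, LF[9]=C('4')+1=11+1=12
L[10]='0': occ=5, LF[10]=C('0')+5=1+5=6
L[11]='$': occ=0, LF[11]=C('$')+0=0+0=0
L[12]='0': occ=6, LF[12]=C('0')+6=1+6=7

Answer: 8 11 1 9 2 10 3 4 5 12 6 0 7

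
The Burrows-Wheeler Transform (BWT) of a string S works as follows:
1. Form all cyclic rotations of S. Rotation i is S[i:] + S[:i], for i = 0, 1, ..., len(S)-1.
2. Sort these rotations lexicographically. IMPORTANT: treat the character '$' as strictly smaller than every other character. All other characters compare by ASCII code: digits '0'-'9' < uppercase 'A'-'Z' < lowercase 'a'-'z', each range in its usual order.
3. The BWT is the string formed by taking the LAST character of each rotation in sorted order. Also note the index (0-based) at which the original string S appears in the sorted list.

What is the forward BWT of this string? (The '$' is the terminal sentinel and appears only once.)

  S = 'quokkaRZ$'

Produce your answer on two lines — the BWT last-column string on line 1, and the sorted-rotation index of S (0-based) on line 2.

All 9 rotations (rotation i = S[i:]+S[:i]):
  rot[0] = quokkaRZ$
  rot[1] = uokkaRZ$q
  rot[2] = okkaRZ$qu
  rot[3] = kkaRZ$quo
  rot[4] = kaRZ$quok
  rot[5] = aRZ$quokk
  rot[6] = RZ$quokka
  rot[7] = Z$quokkaR
  rot[8] = $quokkaRZ
Sorted (with $ < everything):
  sorted[0] = $quokkaRZ  (last char: 'Z')
  sorted[1] = RZ$quokka  (last char: 'a')
  sorted[2] = Z$quokkaR  (last char: 'R')
  sorted[3] = aRZ$quokk  (last char: 'k')
  sorted[4] = kaRZ$quok  (last char: 'k')
  sorted[5] = kkaRZ$quo  (last char: 'o')
  sorted[6] = okkaRZ$qu  (last char: 'u')
  sorted[7] = quokkaRZ$  (last char: '$')
  sorted[8] = uokkaRZ$q  (last char: 'q')
Last column: ZaRkkou$q
Original string S is at sorted index 7

Answer: ZaRkkou$q
7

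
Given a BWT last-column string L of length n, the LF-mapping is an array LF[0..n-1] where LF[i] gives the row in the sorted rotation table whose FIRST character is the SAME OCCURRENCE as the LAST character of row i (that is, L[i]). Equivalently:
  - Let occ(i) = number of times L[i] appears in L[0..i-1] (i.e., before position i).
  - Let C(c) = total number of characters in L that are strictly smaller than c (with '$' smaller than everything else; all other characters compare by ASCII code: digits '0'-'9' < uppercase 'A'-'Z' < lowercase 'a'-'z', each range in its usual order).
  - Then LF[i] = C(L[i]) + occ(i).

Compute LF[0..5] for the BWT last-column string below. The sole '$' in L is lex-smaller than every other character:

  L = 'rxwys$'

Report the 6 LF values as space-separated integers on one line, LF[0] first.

Char counts: '$':1, 'r':1, 's':1, 'w':1, 'x':1, 'y':1
C (first-col start): C('$')=0, C('r')=1, C('s')=2, C('w')=3, C('x')=4, C('y')=5
L[0]='r': occ=0, LF[0]=C('r')+0=1+0=1
L[1]='x': occ=0, LF[1]=C('x')+0=4+0=4
L[2]='w': occ=0, LF[2]=C('w')+0=3+0=3
L[3]='y': occ=0, LF[3]=C('y')+0=5+0=5
L[4]='s': occ=0, LF[4]=C('s')+0=2+0=2
L[5]='$': occ=0, LF[5]=C('$')+0=0+0=0

Answer: 1 4 3 5 2 0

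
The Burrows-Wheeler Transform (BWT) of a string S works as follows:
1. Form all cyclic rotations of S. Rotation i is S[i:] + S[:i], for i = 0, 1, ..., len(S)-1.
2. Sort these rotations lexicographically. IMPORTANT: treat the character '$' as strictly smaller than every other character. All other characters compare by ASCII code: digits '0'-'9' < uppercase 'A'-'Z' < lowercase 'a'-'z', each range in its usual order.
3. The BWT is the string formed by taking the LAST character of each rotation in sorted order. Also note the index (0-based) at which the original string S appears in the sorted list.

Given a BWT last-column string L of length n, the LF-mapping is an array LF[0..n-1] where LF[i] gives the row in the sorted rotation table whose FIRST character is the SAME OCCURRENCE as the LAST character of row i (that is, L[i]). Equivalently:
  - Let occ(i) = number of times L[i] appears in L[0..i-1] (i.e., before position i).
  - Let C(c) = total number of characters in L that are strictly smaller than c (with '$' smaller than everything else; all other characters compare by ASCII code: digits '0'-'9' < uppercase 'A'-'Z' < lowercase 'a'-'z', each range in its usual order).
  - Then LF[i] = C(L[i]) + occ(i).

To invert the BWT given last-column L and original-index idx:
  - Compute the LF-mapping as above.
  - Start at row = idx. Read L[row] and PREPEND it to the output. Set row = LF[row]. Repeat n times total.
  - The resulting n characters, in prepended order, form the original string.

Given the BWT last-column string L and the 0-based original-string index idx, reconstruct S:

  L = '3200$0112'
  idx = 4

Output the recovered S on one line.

Answer: 12000123$

Derivation:
LF mapping: 8 6 1 2 0 3 4 5 7
Walk LF starting at row 4, prepending L[row]:
  step 1: row=4, L[4]='$', prepend. Next row=LF[4]=0
  step 2: row=0, L[0]='3', prepend. Next row=LF[0]=8
  step 3: row=8, L[8]='2', prepend. Next row=LF[8]=7
  step 4: row=7, L[7]='1', prepend. Next row=LF[7]=5
  step 5: row=5, L[5]='0', prepend. Next row=LF[5]=3
  step 6: row=3, L[3]='0', prepend. Next row=LF[3]=2
  step 7: row=2, L[2]='0', prepend. Next row=LF[2]=1
  step 8: row=1, L[1]='2', prepend. Next row=LF[1]=6
  step 9: row=6, L[6]='1', prepend. Next row=LF[6]=4
Reversed output: 12000123$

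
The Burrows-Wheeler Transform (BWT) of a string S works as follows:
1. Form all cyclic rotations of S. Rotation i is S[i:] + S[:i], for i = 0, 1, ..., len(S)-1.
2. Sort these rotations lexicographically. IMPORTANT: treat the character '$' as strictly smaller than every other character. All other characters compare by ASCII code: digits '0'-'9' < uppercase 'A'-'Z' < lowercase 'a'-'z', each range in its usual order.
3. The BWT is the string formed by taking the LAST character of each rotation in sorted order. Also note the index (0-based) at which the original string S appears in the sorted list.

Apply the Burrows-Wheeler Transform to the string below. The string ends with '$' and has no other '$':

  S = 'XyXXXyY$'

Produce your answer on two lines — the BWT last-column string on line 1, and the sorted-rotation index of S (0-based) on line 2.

Answer: YyX$XyXX
3

Derivation:
All 8 rotations (rotation i = S[i:]+S[:i]):
  rot[0] = XyXXXyY$
  rot[1] = yXXXyY$X
  rot[2] = XXXyY$Xy
  rot[3] = XXyY$XyX
  rot[4] = XyY$XyXX
  rot[5] = yY$XyXXX
  rot[6] = Y$XyXXXy
  rot[7] = $XyXXXyY
Sorted (with $ < everything):
  sorted[0] = $XyXXXyY  (last char: 'Y')
  sorted[1] = XXXyY$Xy  (last char: 'y')
  sorted[2] = XXyY$XyX  (last char: 'X')
  sorted[3] = XyXXXyY$  (last char: '$')
  sorted[4] = XyY$XyXX  (last char: 'X')
  sorted[5] = Y$XyXXXy  (last char: 'y')
  sorted[6] = yXXXyY$X  (last char: 'X')
  sorted[7] = yY$XyXXX  (last char: 'X')
Last column: YyX$XyXX
Original string S is at sorted index 3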